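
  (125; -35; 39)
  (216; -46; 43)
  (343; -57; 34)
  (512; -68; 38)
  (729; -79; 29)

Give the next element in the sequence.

(1000; -90; 33)

First value: perfect cubes: 5³, 6³, 7³, …; 125, 216, 343, 512, 729 → 1000.
Second value: −11 each step, so -35, -46, -57, -68, -79 → -90.
Third value: 39, 43, 34, 38, 29 → 33 (alternating steps +4, −9, +4, −9, …).
So the next element is (1000; -90; 33).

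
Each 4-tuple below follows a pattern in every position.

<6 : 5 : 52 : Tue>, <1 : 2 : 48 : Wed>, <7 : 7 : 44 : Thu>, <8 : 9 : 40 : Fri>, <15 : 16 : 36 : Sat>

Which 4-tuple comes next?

<23 : 25 : 32 : Sun>

First component: 6, 1, 7, 8, 15 → 23 (each term is the sum of the two before it).
Second component: each term is the sum of the two before it; 5, 2, 7, 9, 16 → 25.
For the third component, −4 each step: 52, 48, 44, 40, 36 → 32.
Day: Tue, Wed, Thu, Fri, Sat → Sun (runs through the weekdays Mon→Sun).
So the next 4-tuple is <23 : 25 : 32 : Sun>.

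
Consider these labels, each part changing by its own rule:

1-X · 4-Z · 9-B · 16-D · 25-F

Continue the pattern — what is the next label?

First component — perfect squares: 1², 2², 3², …: 1, 4, 9, 16, 25 → 36.
Letter goes X, Z, B, D, F → H (letters move forward 2 places in the alphabet, wrapping Z→A).
Combining the parts gives 36-H.

36-H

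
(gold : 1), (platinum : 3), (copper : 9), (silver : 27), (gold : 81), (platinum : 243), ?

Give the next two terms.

Metal goes gold, platinum, copper, silver, gold, platinum → copper → silver (repeats gold → platinum → copper → silver).
Second coordinate: ×3 each step, so 1, 3, 9, 27, 81, 243 → 729 → 2187.
Putting the parts together: (copper : 729) and then (silver : 2187).

(copper : 729), (silver : 2187)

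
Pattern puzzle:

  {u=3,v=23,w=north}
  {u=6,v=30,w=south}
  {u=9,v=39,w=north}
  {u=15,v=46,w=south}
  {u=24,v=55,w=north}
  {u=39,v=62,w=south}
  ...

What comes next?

{u=63,v=71,w=north}

U: each term is the sum of the two before it; 3, 6, 9, 15, 24, 39 → 63.
V: alternating steps +7, +9, +7, +9, …, so 23, 30, 39, 46, 55, 62 → 71.
W goes north, south, north, south, north, south → north (alternates north ↔ south).
Combining the parts gives {u=63,v=71,w=north}.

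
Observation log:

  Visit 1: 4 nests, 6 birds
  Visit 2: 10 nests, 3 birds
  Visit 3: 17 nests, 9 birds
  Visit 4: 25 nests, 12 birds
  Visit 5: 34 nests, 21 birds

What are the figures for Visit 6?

Nests: 4, 10, 17, 25, 34 → 44 (differences are 6, 7, 8, … (increasing by 1 each time)).
Birds: each term is the sum of the two before it, so 6, 3, 9, 12, 21 → 33.
Combining the parts gives 44 nests, 33 birds.

44 nests, 33 birds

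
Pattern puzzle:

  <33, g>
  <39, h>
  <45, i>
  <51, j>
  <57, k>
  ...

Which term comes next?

First value goes 33, 39, 45, 51, 57 → 63 (+6 each step).
Letter — letters move forward 1 place in the alphabet: g, h, i, j, k → l.
So the next term is <63, l>.

<63, l>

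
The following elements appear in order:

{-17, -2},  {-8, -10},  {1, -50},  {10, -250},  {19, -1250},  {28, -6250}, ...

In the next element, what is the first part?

First part: -17, -8, 1, 10, 19, 28 → 37 (+9 each step).
Second part: ×5 each step; -2, -10, -50, -250, -1250, -6250 → -31250.

37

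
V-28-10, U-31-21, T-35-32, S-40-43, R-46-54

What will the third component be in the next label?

Third component goes 10, 21, 32, 43, 54 → 65 (+11 each step).

65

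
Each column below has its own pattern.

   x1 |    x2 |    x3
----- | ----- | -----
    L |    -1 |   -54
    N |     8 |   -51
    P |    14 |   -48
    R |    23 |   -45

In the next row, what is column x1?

Column x1 — letters move forward 2 places in the alphabet: L, N, P, R → T.

T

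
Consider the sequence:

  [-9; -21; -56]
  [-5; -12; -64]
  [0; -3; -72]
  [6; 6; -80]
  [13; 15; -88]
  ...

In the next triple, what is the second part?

24

Second part goes -21, -12, -3, 6, 15 → 24 (+9 each step).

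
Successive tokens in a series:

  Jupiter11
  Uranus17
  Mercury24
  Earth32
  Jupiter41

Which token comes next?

Planet goes Jupiter, Uranus, Mercury, Earth, Jupiter → Uranus (repeats Jupiter → Uranus → Mercury → Earth).
Second component — differences are 6, 7, 8, … (increasing by 1 each time): 11, 17, 24, 32, 41 → 51.
Combining the parts gives Uranus51.

Uranus51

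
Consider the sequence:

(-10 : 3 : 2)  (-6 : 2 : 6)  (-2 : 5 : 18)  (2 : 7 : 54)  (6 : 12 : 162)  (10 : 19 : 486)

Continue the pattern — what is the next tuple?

First coordinate: -10, -6, -2, 2, 6, 10 → 14 (+4 each step).
Second coordinate — each term is the sum of the two before it: 3, 2, 5, 7, 12, 19 → 31.
Third coordinate goes 2, 6, 18, 54, 162, 486 → 1458 (×3 each step).
So the next tuple is (14 : 31 : 1458).

(14 : 31 : 1458)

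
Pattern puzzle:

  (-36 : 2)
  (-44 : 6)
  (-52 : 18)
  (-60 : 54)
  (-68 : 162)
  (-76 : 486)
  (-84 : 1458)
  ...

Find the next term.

(-92 : 4374)

For the first component, −8 each step: -36, -44, -52, -60, -68, -76, -84 → -92.
Second component goes 2, 6, 18, 54, 162, 486, 1458 → 4374 (×3 each step).
So the next term is (-92 : 4374).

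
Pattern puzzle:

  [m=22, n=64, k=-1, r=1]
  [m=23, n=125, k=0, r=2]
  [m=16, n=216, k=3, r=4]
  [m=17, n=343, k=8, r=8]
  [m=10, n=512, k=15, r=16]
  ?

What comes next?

M — alternating steps +1, −7, +1, −7, …: 22, 23, 16, 17, 10 → 11.
N: 64, 125, 216, 343, 512 → 729 (perfect cubes: 4³, 5³, 6³, …).
K goes -1, 0, 3, 8, 15 → 24 (differences are 1, 3, 5, … (increasing by 2 each time)).
R: ×2 each step; 1, 2, 4, 8, 16 → 32.
Putting it together: [m=11, n=729, k=24, r=32].

[m=11, n=729, k=24, r=32]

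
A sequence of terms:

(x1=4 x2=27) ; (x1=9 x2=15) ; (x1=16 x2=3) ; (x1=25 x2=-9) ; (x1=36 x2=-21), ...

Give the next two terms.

For the x1, perfect squares: 2², 3², 4², …: 4, 9, 16, 25, 36 → 49 → 64.
X2: −12 each step; 27, 15, 3, -9, -21 → -33 → -45.
Putting the parts together: (x1=49 x2=-33) and then (x1=64 x2=-45).

(x1=49 x2=-33), (x1=64 x2=-45)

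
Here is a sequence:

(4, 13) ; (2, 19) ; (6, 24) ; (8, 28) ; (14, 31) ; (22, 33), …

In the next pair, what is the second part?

34

First part goes 4, 2, 6, 8, 14, 22 → 36 (each term is the sum of the two before it).
Second part: differences are 6, 5, 4, … (decreasing by 1 each time), so 13, 19, 24, 28, 31, 33 → 34.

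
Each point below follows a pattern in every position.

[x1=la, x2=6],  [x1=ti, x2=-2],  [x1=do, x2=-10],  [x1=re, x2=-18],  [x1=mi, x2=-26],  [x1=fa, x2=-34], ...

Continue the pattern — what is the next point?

[x1=sol, x2=-42]

X1 — runs through the solfège scale do→ti: la, ti, do, re, mi, fa → sol.
X2 goes 6, -2, -10, -18, -26, -34 → -42 (−8 each step).
So the next point is [x1=sol, x2=-42].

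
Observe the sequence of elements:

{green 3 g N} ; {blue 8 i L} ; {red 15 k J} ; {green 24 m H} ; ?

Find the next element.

{blue 35 o F}

Colour: repeats green → blue → red; green, blue, red, green → blue.
Second slot: 3, 8, 15, 24 → 35 (differences are 5, 7, 9, … (increasing by 2 each time)).
First letter goes g, i, k, m → o (letters move forward 2 places in the alphabet).
Second letter goes N, L, J, H → F (letters move back 2 places in the alphabet).
Putting it together: {blue 35 o F}.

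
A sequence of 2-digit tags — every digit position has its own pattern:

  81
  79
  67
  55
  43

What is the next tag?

For the first digit, −1 each step, mod 10: 8, 7, 6, 5, 4 → 3.
Second digit: −2 each step, mod 10; 1, 9, 7, 5, 3 → 1.
So the next tag is 31.

31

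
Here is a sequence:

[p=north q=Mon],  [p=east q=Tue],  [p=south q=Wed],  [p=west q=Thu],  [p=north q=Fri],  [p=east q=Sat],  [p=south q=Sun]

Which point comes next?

[p=west q=Mon]

P — repeats north → east → south → west: north, east, south, west, north, east, south → west.
Q: runs through the weekdays Mon→Sun; Mon, Tue, Wed, Thu, Fri, Sat, Sun → Mon.
Putting it together: [p=west q=Mon].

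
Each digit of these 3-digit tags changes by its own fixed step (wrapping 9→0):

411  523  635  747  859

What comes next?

First digit: +1 each step, mod 10; 4, 5, 6, 7, 8 → 9.
Second digit — +1 each step, mod 10: 1, 2, 3, 4, 5 → 6.
Third digit — +2 each step, mod 10: 1, 3, 5, 7, 9 → 1.
Combining the parts gives 961.

961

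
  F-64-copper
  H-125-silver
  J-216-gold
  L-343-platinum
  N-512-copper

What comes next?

Letter goes F, H, J, L, N → P (letters move forward 2 places in the alphabet).
Second component — perfect cubes: 4³, 5³, 6³, …: 64, 125, 216, 343, 512 → 729.
Metal: repeats copper → silver → gold → platinum; copper, silver, gold, platinum, copper → silver.
So the next label is P-729-silver.

P-729-silver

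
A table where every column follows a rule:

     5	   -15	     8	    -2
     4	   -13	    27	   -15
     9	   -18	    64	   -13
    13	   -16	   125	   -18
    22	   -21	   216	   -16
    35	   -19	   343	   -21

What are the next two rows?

First component goes 5, 4, 9, 13, 22, 35 → 57 → 92 (each term is the sum of the two before it).
Second component: alternating steps +2, −5, +2, −5, …, so -15, -13, -18, -16, -21, -19 → -24 → -22.
Third component: 8, 27, 64, 125, 216, 343 → 512 → 729 (perfect cubes: 2³, 3³, 4³, …).
Fourth component goes -2, -15, -13, -18, -16, -21 → -19 → -24 (always the previous value of the second component).
So the next two rows are 57  -24  512  -19 and 92  -22  729  -24.

57  -24  512  -19; 92  -22  729  -24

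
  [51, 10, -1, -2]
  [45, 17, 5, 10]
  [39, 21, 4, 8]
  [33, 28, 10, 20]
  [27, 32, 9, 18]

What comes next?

[21, 39, 15, 30]

First part: −6 each step, so 51, 45, 39, 33, 27 → 21.
Second part: alternating steps +7, +4, +7, +4, …, so 10, 17, 21, 28, 32 → 39.
Third part: -1, 5, 4, 10, 9 → 15 (alternating steps +6, −1, +6, −1, …).
Fourth part: always 2 × the third part, so -2, 10, 8, 20, 18 → 30.
Putting it together: [21, 39, 15, 30].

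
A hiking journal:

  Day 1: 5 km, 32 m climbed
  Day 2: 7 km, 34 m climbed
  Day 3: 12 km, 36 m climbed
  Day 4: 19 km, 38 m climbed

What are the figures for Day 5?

31 km, 40 m climbed

Km: 5, 7, 12, 19 → 31 (each term is the sum of the two before it).
For the m climbed, +2 each step: 32, 34, 36, 38 → 40.
Combining the parts gives 31 km, 40 m climbed.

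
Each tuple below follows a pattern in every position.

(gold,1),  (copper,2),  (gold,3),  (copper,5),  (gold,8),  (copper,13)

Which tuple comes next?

(gold,21)

For the metal, alternates gold ↔ copper: gold, copper, gold, copper, gold, copper → gold.
Second coordinate — each term is the sum of the two before it: 1, 2, 3, 5, 8, 13 → 21.
Putting it together: (gold,21).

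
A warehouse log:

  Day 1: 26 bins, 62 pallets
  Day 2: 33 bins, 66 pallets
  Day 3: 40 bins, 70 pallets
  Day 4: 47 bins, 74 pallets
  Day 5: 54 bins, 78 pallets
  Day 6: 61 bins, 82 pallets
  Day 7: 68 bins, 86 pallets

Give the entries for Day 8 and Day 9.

75 bins, 90 pallets; 82 bins, 94 pallets

For the bins, +7 each step: 26, 33, 40, 47, 54, 61, 68 → 75 → 82.
For the pallets, +4 each step: 62, 66, 70, 74, 78, 82, 86 → 90 → 94.
Putting the parts together: 75 bins, 90 pallets and then 82 bins, 94 pallets.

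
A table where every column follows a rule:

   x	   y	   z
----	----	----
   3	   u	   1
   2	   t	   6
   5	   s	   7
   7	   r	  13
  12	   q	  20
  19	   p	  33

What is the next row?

31  o  53

Column x: each term is the sum of the two before it; 3, 2, 5, 7, 12, 19 → 31.
Column y: u, t, s, r, q, p → o (letters move back 1 place in the alphabet).
Column z: each term is the sum of the two before it, so 1, 6, 7, 13, 20, 33 → 53.
Putting it together: 31  o  53.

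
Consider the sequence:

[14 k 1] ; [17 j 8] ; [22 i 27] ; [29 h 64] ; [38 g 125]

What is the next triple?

[49 f 216]

First component: differences are 3, 5, 7, … (increasing by 2 each time), so 14, 17, 22, 29, 38 → 49.
Letter: letters move back 1 place in the alphabet; k, j, i, h, g → f.
Third component: 1, 8, 27, 64, 125 → 216 (perfect cubes: 1³, 2³, 3³, …).
Putting it together: [49 f 216].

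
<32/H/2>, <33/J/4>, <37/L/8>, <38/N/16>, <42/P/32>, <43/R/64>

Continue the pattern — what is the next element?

<47/T/128>

For the first part, alternating steps +1, +4, +1, +4, …: 32, 33, 37, 38, 42, 43 → 47.
For the letter, letters move forward 2 places in the alphabet: H, J, L, N, P, R → T.
For the third part, ×2 each step: 2, 4, 8, 16, 32, 64 → 128.
So the next element is <47/T/128>.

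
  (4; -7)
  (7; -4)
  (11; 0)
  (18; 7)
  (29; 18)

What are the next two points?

(47; 36), (76; 65)

First value: each term is the sum of the two before it; 4, 7, 11, 18, 29 → 47 → 76.
Second value: always 11 less than the first value; -7, -4, 0, 7, 18 → 36 → 65.
So the next two points are (47; 36) and (76; 65).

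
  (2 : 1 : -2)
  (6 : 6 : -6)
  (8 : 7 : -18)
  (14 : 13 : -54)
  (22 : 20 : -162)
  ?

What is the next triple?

(36 : 33 : -486)

First slot: each term is the sum of the two before it, so 2, 6, 8, 14, 22 → 36.
For the second slot, each term is the sum of the two before it: 1, 6, 7, 13, 20 → 33.
For the third slot, ×3 each step: -2, -6, -18, -54, -162 → -486.
Combining the parts gives (36 : 33 : -486).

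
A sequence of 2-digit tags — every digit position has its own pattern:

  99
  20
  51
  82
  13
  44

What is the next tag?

First digit: +3 each step, mod 10, so 9, 2, 5, 8, 1, 4 → 7.
Second digit: +1 each step, mod 10, so 9, 0, 1, 2, 3, 4 → 5.
So the next tag is 75.

75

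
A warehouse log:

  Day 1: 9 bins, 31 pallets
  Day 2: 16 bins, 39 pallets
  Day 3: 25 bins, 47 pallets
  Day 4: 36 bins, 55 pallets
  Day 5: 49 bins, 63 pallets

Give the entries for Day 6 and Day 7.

Bins — perfect squares: 3², 4², 5², …: 9, 16, 25, 36, 49 → 64 → 81.
Pallets goes 31, 39, 47, 55, 63 → 71 → 79 (+8 each step).
So the next two records are 64 bins, 71 pallets and 81 bins, 79 pallets.

64 bins, 71 pallets; 81 bins, 79 pallets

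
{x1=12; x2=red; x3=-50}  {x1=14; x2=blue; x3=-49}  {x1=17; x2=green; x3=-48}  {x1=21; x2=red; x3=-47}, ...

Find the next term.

{x1=26; x2=blue; x3=-46}

X1 — differences are 2, 3, 4, … (increasing by 1 each time): 12, 14, 17, 21 → 26.
X2: repeats red → blue → green, so red, blue, green, red → blue.
X3 — +1 each step: -50, -49, -48, -47 → -46.
So the next term is {x1=26; x2=blue; x3=-46}.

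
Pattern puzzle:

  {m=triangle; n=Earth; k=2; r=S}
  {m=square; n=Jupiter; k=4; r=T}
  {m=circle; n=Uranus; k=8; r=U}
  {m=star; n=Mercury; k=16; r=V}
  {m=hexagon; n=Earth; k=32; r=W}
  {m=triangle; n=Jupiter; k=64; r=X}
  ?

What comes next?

M: repeats triangle → square → circle → star → hexagon, so triangle, square, circle, star, hexagon, triangle → square.
N goes Earth, Jupiter, Uranus, Mercury, Earth, Jupiter → Uranus (repeats Earth → Jupiter → Uranus → Mercury).
K: ×2 each step; 2, 4, 8, 16, 32, 64 → 128.
R — letters move forward 1 place in the alphabet: S, T, U, V, W, X → Y.
Putting it together: {m=square; n=Uranus; k=128; r=Y}.

{m=square; n=Uranus; k=128; r=Y}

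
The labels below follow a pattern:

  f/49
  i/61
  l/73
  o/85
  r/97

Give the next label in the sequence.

Letter: letters move forward 3 places in the alphabet, so f, i, l, o, r → u.
For the second component, +12 each step: 49, 61, 73, 85, 97 → 109.
Putting it together: u/109.

u/109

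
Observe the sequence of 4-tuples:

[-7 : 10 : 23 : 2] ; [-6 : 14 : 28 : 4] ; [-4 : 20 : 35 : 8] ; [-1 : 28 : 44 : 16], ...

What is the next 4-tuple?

First part: differences are 1, 2, 3, … (increasing by 1 each time); -7, -6, -4, -1 → 3.
Second part goes 10, 14, 20, 28 → 38 (differences are 4, 6, 8, … (increasing by 2 each time)).
Third part: 23, 28, 35, 44 → 55 (differences are 5, 7, 9, … (increasing by 2 each time)).
Fourth part: ×2 each step, so 2, 4, 8, 16 → 32.
Putting it together: [3 : 38 : 55 : 32].

[3 : 38 : 55 : 32]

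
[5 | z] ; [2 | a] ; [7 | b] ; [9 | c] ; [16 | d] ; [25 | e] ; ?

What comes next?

[41 | f]

First entry: 5, 2, 7, 9, 16, 25 → 41 (each term is the sum of the two before it).
Letter: z, a, b, c, d, e → f (letters move forward 1 place in the alphabet, wrapping Z→A).
So the next term is [41 | f].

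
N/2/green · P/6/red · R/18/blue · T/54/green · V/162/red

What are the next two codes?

X/486/blue, Z/1458/green

Letter goes N, P, R, T, V → X → Z (letters move forward 2 places in the alphabet).
Second component: ×3 each step; 2, 6, 18, 54, 162 → 486 → 1458.
Colour: green, red, blue, green, red → blue → green (repeats green → red → blue).
Putting the parts together: X/486/blue and then Z/1458/green.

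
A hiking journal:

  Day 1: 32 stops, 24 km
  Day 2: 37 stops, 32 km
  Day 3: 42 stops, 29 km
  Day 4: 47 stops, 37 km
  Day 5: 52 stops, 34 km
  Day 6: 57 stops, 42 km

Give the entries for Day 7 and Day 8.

Stops — +5 each step: 32, 37, 42, 47, 52, 57 → 62 → 67.
Km — alternating steps +8, −3, +8, −3, …: 24, 32, 29, 37, 34, 42 → 39 → 47.
So the next two rows are 62 stops, 39 km and 67 stops, 47 km.

62 stops, 39 km; 67 stops, 47 km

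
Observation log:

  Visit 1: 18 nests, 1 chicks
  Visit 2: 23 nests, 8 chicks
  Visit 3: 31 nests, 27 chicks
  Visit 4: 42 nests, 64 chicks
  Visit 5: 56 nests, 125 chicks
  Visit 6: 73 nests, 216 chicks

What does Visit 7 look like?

93 nests, 343 chicks

Nests: differences are 5, 8, 11, … (increasing by 3 each time); 18, 23, 31, 42, 56, 73 → 93.
Chicks: perfect cubes: 1³, 2³, 3³, …; 1, 8, 27, 64, 125, 216 → 343.
Combining the parts gives 93 nests, 343 chicks.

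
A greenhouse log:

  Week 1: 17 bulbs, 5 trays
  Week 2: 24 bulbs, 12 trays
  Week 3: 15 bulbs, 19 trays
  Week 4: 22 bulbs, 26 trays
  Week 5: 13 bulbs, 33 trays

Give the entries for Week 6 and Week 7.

20 bulbs, 40 trays; 11 bulbs, 47 trays

Bulbs: 17, 24, 15, 22, 13 → 20 → 11 (alternating steps +7, −9, +7, −9, …).
Trays: +7 each step, so 5, 12, 19, 26, 33 → 40 → 47.
Putting the parts together: 20 bulbs, 40 trays and then 11 bulbs, 47 trays.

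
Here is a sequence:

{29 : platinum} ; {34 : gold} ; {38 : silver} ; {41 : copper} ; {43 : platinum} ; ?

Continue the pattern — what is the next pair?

First entry: differences are 5, 4, 3, … (decreasing by 1 each time); 29, 34, 38, 41, 43 → 44.
Metal: platinum, gold, silver, copper, platinum → gold (repeats platinum → gold → silver → copper).
So the next pair is {44 : gold}.

{44 : gold}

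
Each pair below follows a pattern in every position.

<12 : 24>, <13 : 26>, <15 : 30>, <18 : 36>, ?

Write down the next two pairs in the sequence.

<22 : 44>, <27 : 54>

First entry: differences are 1, 2, 3, … (increasing by 1 each time); 12, 13, 15, 18 → 22 → 27.
For the second entry, always 2 × the first entry: 24, 26, 30, 36 → 44 → 54.
Putting the parts together: <22 : 44> and then <27 : 54>.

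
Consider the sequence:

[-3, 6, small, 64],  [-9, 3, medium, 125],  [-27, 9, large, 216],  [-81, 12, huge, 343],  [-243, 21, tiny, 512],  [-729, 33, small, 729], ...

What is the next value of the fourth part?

1000

First part goes -3, -9, -27, -81, -243, -729 → -2187 (×3 each step).
Second part: 6, 3, 9, 12, 21, 33 → 54 (each term is the sum of the two before it).
Size goes small, medium, large, huge, tiny, small → medium (repeats small → medium → large → huge → tiny).
Fourth part: perfect cubes: 4³, 5³, 6³, …; 64, 125, 216, 343, 512, 729 → 1000.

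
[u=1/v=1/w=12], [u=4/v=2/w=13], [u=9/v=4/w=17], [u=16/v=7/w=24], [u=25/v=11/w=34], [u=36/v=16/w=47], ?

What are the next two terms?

[u=49/v=22/w=63], [u=64/v=29/w=82]

U goes 1, 4, 9, 16, 25, 36 → 49 → 64 (perfect squares: 1², 2², 3², …).
V: differences are 1, 2, 3, … (increasing by 1 each time); 1, 2, 4, 7, 11, 16 → 22 → 29.
For the w, differences are 1, 4, 7, … (increasing by 3 each time): 12, 13, 17, 24, 34, 47 → 63 → 82.
So the next two terms are [u=49/v=22/w=63] and [u=64/v=29/w=82].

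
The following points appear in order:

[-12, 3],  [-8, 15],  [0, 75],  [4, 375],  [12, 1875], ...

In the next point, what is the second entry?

9375

First entry: alternating steps +4, +8, +4, +8, …, so -12, -8, 0, 4, 12 → 16.
Second entry — ×5 each step: 3, 15, 75, 375, 1875 → 9375.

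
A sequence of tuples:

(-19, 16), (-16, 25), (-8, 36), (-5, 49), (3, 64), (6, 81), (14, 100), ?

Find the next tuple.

First component: alternating steps +3, +8, +3, +8, …; -19, -16, -8, -5, 3, 6, 14 → 17.
For the second component, perfect squares: 4², 5², 6², …: 16, 25, 36, 49, 64, 81, 100 → 121.
Putting it together: (17, 121).

(17, 121)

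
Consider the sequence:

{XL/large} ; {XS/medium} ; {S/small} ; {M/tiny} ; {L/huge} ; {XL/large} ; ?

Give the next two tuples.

{XS/medium}, {S/small}

First size: XL, XS, S, M, L, XL → XS → S (repeats XL → XS → S → M → L).
Second size: large, medium, small, tiny, huge, large → medium → small (repeats large → medium → small → tiny → huge).
So the next two tuples are {XS/medium} and {S/small}.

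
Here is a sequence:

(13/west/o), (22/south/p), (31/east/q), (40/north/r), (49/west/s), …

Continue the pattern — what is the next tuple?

(58/south/t)

First slot: +9 each step, so 13, 22, 31, 40, 49 → 58.
Direction: west, south, east, north, west → south (repeats west → south → east → north).
Letter goes o, p, q, r, s → t (letters move forward 1 place in the alphabet).
Combining the parts gives (58/south/t).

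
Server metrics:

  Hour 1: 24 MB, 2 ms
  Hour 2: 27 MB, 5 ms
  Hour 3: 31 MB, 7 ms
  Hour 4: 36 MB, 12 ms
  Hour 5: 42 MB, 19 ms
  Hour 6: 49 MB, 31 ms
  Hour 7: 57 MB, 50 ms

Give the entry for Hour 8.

MB goes 24, 27, 31, 36, 42, 49, 57 → 66 (differences are 3, 4, 5, … (increasing by 1 each time)).
Ms: each term is the sum of the two before it; 2, 5, 7, 12, 19, 31, 50 → 81.
Combining the parts gives 66 MB, 81 ms.

66 MB, 81 ms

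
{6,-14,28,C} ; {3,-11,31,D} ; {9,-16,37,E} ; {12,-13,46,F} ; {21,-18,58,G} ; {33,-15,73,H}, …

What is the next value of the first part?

First part — each term is the sum of the two before it: 6, 3, 9, 12, 21, 33 → 54.

54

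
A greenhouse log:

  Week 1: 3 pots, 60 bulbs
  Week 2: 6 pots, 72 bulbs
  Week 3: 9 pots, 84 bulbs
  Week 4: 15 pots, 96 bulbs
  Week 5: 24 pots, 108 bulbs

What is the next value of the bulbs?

Pots: each term is the sum of the two before it, so 3, 6, 9, 15, 24 → 39.
Bulbs — +12 each step: 60, 72, 84, 96, 108 → 120.

120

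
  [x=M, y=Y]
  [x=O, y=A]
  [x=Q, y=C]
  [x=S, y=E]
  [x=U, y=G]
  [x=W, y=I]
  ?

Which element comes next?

X: letters move forward 2 places in the alphabet; M, O, Q, S, U, W → Y.
Y: letters move forward 2 places in the alphabet, wrapping Z→A; Y, A, C, E, G, I → K.
Putting it together: [x=Y, y=K].

[x=Y, y=K]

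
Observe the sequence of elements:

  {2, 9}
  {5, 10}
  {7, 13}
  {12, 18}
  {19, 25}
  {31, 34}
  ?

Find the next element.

First coordinate — each term is the sum of the two before it: 2, 5, 7, 12, 19, 31 → 50.
Second coordinate — differences are 1, 3, 5, … (increasing by 2 each time): 9, 10, 13, 18, 25, 34 → 45.
So the next element is {50, 45}.

{50, 45}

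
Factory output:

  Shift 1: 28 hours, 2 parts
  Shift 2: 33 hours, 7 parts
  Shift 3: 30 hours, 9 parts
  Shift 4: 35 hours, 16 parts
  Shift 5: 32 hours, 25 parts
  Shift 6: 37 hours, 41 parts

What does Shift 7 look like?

Hours goes 28, 33, 30, 35, 32, 37 → 34 (alternating steps +5, −3, +5, −3, …).
Parts: 2, 7, 9, 16, 25, 41 → 66 (each term is the sum of the two before it).
So the next row is 34 hours, 66 parts.

34 hours, 66 parts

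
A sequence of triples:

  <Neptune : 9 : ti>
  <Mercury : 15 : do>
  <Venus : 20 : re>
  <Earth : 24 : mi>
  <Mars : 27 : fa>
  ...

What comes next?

Planet goes Neptune, Mercury, Venus, Earth, Mars → Jupiter (runs through the planets Mercury→Neptune).
Second coordinate goes 9, 15, 20, 24, 27 → 29 (differences are 6, 5, 4, … (decreasing by 1 each time)).
Note: ti, do, re, mi, fa → sol (runs through the solfège scale do→ti).
So the next triple is <Jupiter : 29 : sol>.

<Jupiter : 29 : sol>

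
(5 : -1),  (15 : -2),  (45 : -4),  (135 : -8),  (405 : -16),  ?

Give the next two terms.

(1215 : -32), (3645 : -64)

First value goes 5, 15, 45, 135, 405 → 1215 → 3645 (×3 each step).
Second value: -1, -2, -4, -8, -16 → -32 → -64 (×2 each step).
Putting the parts together: (1215 : -32) and then (3645 : -64).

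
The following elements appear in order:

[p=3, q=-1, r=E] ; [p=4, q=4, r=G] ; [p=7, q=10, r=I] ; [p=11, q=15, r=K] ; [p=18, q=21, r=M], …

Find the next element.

For the p, each term is the sum of the two before it: 3, 4, 7, 11, 18 → 29.
For the q, alternating steps +5, +6, +5, +6, …: -1, 4, 10, 15, 21 → 26.
For the r, letters move forward 2 places in the alphabet: E, G, I, K, M → O.
So the next element is [p=29, q=26, r=O].

[p=29, q=26, r=O]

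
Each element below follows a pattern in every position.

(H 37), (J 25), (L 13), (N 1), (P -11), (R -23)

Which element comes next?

Letter — letters move forward 2 places in the alphabet: H, J, L, N, P, R → T.
For the second entry, −12 each step: 37, 25, 13, 1, -11, -23 → -35.
So the next element is (T -35).

(T -35)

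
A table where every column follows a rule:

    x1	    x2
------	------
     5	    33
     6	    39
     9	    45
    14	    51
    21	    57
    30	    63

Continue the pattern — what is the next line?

41  69

Column x1: differences are 1, 3, 5, … (increasing by 2 each time), so 5, 6, 9, 14, 21, 30 → 41.
Column x2: +6 each step, so 33, 39, 45, 51, 57, 63 → 69.
Putting it together: 41  69.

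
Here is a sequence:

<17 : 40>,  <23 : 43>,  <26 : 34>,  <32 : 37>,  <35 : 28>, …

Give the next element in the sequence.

<41 : 31>

For the first coordinate, alternating steps +6, +3, +6, +3, …: 17, 23, 26, 32, 35 → 41.
Second coordinate — alternating steps +3, −9, +3, −9, …: 40, 43, 34, 37, 28 → 31.
So the next element is <41 : 31>.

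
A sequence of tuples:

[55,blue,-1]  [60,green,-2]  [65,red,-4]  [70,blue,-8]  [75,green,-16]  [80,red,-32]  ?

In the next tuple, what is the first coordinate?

85

First coordinate — +5 each step: 55, 60, 65, 70, 75, 80 → 85.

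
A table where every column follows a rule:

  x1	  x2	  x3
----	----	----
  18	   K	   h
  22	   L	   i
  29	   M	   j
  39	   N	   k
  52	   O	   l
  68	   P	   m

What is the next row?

87  Q  n

Column x1: 18, 22, 29, 39, 52, 68 → 87 (differences are 4, 7, 10, … (increasing by 3 each time)).
Column x2 — letters move forward 1 place in the alphabet: K, L, M, N, O, P → Q.
For the column x3, letters move forward 1 place in the alphabet: h, i, j, k, l, m → n.
So the next row is 87  Q  n.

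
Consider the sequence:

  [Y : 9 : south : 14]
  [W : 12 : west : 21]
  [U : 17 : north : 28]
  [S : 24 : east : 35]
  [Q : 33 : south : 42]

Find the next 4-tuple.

[O : 44 : west : 49]

For the letter, letters move back 2 places in the alphabet: Y, W, U, S, Q → O.
Second entry: differences are 3, 5, 7, … (increasing by 2 each time), so 9, 12, 17, 24, 33 → 44.
Direction: south, west, north, east, south → west (repeats south → west → north → east).
For the fourth entry, +7 each step: 14, 21, 28, 35, 42 → 49.
Putting it together: [O : 44 : west : 49].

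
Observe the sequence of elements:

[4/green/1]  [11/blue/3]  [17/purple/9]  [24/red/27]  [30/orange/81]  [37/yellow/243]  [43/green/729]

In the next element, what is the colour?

blue

Colour: repeats green → blue → purple → red → orange → yellow; green, blue, purple, red, orange, yellow, green → blue.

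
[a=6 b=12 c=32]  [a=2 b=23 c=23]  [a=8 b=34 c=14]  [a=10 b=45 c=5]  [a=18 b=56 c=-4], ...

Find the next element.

[a=28 b=67 c=-13]

A — each term is the sum of the two before it: 6, 2, 8, 10, 18 → 28.
B — +11 each step: 12, 23, 34, 45, 56 → 67.
C: −9 each step; 32, 23, 14, 5, -4 → -13.
So the next element is [a=28 b=67 c=-13].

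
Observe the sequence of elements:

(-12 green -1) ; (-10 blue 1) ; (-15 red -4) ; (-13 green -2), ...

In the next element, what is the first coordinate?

First coordinate goes -12, -10, -15, -13 → -18 (alternating steps +2, −5, +2, −5, …).

-18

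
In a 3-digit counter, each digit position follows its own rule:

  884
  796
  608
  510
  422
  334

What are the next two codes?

First digit: −1 each step, mod 10; 8, 7, 6, 5, 4, 3 → 2 → 1.
Second digit: 8, 9, 0, 1, 2, 3 → 4 → 5 (+1 each step, mod 10).
Third digit goes 4, 6, 8, 0, 2, 4 → 6 → 8 (+2 each step, mod 10).
So the next two codes are 246 and 158.

246 then 158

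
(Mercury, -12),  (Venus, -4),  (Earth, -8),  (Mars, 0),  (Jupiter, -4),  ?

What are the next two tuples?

(Saturn, 4), (Uranus, 0)

Planet — runs through the planets Mercury→Neptune: Mercury, Venus, Earth, Mars, Jupiter → Saturn → Uranus.
For the second value, alternating steps +8, −4, +8, −4, …: -12, -4, -8, 0, -4 → 4 → 0.
Putting the parts together: (Saturn, 4) and then (Uranus, 0).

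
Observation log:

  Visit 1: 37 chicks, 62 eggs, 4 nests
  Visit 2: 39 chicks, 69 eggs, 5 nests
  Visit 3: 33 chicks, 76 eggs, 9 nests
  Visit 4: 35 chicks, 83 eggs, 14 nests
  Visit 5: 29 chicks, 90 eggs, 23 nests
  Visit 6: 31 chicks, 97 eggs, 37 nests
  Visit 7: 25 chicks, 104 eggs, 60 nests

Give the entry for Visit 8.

27 chicks, 111 eggs, 97 nests

Chicks: alternating steps +2, −6, +2, −6, …, so 37, 39, 33, 35, 29, 31, 25 → 27.
For the eggs, +7 each step: 62, 69, 76, 83, 90, 97, 104 → 111.
Nests: each term is the sum of the two before it, so 4, 5, 9, 14, 23, 37, 60 → 97.
Putting it together: 27 chicks, 111 eggs, 97 nests.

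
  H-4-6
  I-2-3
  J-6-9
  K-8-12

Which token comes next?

L-14-21

Letter: letters move forward 1 place in the alphabet; H, I, J, K → L.
Second component: each term is the sum of the two before it, so 4, 2, 6, 8 → 14.
Third component: each term is the sum of the two before it, so 6, 3, 9, 12 → 21.
Putting it together: L-14-21.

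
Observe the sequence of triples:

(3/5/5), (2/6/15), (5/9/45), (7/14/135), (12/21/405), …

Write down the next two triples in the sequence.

First slot — each term is the sum of the two before it: 3, 2, 5, 7, 12 → 19 → 31.
Second slot goes 5, 6, 9, 14, 21 → 30 → 41 (differences are 1, 3, 5, … (increasing by 2 each time)).
Third slot — ×3 each step: 5, 15, 45, 135, 405 → 1215 → 3645.
Putting the parts together: (19/30/1215) and then (31/41/3645).

(19/30/1215), (31/41/3645)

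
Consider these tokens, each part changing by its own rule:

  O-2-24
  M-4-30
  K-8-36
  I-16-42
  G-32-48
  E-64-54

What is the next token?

C-128-60

Letter: letters move back 2 places in the alphabet; O, M, K, I, G, E → C.
Second component — ×2 each step: 2, 4, 8, 16, 32, 64 → 128.
Third component: +6 each step; 24, 30, 36, 42, 48, 54 → 60.
Combining the parts gives C-128-60.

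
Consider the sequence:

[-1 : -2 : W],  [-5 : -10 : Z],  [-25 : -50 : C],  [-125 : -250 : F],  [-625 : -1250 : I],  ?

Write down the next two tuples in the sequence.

First coordinate: ×5 each step, so -1, -5, -25, -125, -625 → -3125 → -15625.
Second coordinate: -2, -10, -50, -250, -1250 → -6250 → -31250 (always 2 × the first coordinate).
Letter — letters move forward 3 places in the alphabet, wrapping Z→A: W, Z, C, F, I → L → O.
Putting the parts together: [-3125 : -6250 : L] and then [-15625 : -31250 : O].

[-3125 : -6250 : L], [-15625 : -31250 : O]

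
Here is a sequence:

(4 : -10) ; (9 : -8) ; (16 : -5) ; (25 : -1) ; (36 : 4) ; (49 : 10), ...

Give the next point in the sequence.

(64 : 17)

First coordinate goes 4, 9, 16, 25, 36, 49 → 64 (perfect squares: 2², 3², 4², …).
Second coordinate: differences are 2, 3, 4, … (increasing by 1 each time); -10, -8, -5, -1, 4, 10 → 17.
Putting it together: (64 : 17).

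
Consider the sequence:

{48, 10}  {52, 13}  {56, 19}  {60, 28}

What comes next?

For the first component, +4 each step: 48, 52, 56, 60 → 64.
Second component — differences are 3, 6, 9, … (increasing by 3 each time): 10, 13, 19, 28 → 40.
Putting it together: {64, 40}.

{64, 40}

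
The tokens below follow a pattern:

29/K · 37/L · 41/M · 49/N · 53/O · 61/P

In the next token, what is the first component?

65

First component: alternating steps +8, +4, +8, +4, …, so 29, 37, 41, 49, 53, 61 → 65.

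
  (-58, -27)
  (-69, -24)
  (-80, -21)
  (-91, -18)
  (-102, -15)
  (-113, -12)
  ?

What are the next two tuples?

First coordinate: −11 each step, so -58, -69, -80, -91, -102, -113 → -124 → -135.
Second coordinate: -27, -24, -21, -18, -15, -12 → -9 → -6 (+3 each step).
So the next two tuples are (-124, -9) and (-135, -6).

(-124, -9), (-135, -6)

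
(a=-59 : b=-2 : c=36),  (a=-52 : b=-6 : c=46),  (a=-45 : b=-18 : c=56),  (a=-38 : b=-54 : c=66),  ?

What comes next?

A goes -59, -52, -45, -38 → -31 (+7 each step).
B: -2, -6, -18, -54 → -162 (×3 each step).
C: +10 each step, so 36, 46, 56, 66 → 76.
Combining the parts gives (a=-31 : b=-162 : c=76).

(a=-31 : b=-162 : c=76)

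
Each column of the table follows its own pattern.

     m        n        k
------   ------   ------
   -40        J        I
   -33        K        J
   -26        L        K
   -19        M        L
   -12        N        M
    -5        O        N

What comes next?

2  P  O

Column m: +7 each step, so -40, -33, -26, -19, -12, -5 → 2.
Column n — letters move forward 1 place in the alphabet: J, K, L, M, N, O → P.
Column k: I, J, K, L, M, N → O (letters move forward 1 place in the alphabet).
Combining the parts gives 2  P  O.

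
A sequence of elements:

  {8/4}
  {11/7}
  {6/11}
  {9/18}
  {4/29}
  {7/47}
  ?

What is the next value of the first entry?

First entry — alternating steps +3, −5, +3, −5, …: 8, 11, 6, 9, 4, 7 → 2.

2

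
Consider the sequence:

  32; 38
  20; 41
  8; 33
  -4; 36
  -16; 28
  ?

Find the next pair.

First coordinate — −12 each step: 32, 20, 8, -4, -16 → -28.
Second coordinate: alternating steps +3, −8, +3, −8, …, so 38, 41, 33, 36, 28 → 31.
So the next pair is -28; 31.

-28; 31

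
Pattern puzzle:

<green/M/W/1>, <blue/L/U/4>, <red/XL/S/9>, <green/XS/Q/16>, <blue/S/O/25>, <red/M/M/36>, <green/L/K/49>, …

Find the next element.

Colour goes green, blue, red, green, blue, red, green → blue (repeats green → blue → red).
For the size, repeats M → L → XL → XS → S: M, L, XL, XS, S, M, L → XL.
Letter — letters move back 2 places in the alphabet: W, U, S, Q, O, M, K → I.
Fourth slot: 1, 4, 9, 16, 25, 36, 49 → 64 (perfect squares: 1², 2², 3², …).
So the next element is <blue/XL/I/64>.

<blue/XL/I/64>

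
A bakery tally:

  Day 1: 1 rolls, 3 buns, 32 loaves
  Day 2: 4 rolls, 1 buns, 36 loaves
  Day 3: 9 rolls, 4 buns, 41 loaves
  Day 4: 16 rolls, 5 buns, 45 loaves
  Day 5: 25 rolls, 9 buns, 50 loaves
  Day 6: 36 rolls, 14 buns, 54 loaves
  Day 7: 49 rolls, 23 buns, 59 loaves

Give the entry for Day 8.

Rolls goes 1, 4, 9, 16, 25, 36, 49 → 64 (perfect squares: 1², 2², 3², …).
For the buns, each term is the sum of the two before it: 3, 1, 4, 5, 9, 14, 23 → 37.
Loaves: alternating steps +4, +5, +4, +5, …; 32, 36, 41, 45, 50, 54, 59 → 63.
Combining the parts gives 64 rolls, 37 buns, 63 loaves.

64 rolls, 37 buns, 63 loaves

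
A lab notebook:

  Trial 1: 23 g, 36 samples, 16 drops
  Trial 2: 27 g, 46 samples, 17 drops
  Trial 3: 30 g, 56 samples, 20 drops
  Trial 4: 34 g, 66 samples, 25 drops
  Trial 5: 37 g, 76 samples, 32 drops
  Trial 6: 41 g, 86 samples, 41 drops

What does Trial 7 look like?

44 g, 96 samples, 52 drops

For the g, alternating steps +4, +3, +4, +3, …: 23, 27, 30, 34, 37, 41 → 44.
Samples: +10 each step, so 36, 46, 56, 66, 76, 86 → 96.
Drops: differences are 1, 3, 5, … (increasing by 2 each time), so 16, 17, 20, 25, 32, 41 → 52.
Putting it together: 44 g, 96 samples, 52 drops.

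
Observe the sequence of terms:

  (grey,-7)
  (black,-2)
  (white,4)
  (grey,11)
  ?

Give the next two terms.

Shade goes grey, black, white, grey → black → white (repeats grey → black → white).
Second entry — differences are 5, 6, 7, … (increasing by 1 each time): -7, -2, 4, 11 → 19 → 28.
Putting the parts together: (black,19) and then (white,28).

(black,19), (white,28)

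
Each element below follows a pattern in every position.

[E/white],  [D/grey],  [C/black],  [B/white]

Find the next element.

Letter: letters move back 1 place in the alphabet; E, D, C, B → A.
Shade — repeats white → grey → black: white, grey, black, white → grey.
So the next element is [A/grey].

[A/grey]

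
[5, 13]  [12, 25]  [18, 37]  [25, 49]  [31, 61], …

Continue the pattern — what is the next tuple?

[38, 73]

For the first component, alternating steps +7, +6, +7, +6, …: 5, 12, 18, 25, 31 → 38.
Second component: 13, 25, 37, 49, 61 → 73 (+12 each step).
Combining the parts gives [38, 73].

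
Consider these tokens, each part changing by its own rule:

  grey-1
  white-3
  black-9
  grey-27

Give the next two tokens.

Shade: repeats grey → white → black, so grey, white, black, grey → white → black.
Second component: 1, 3, 9, 27 → 81 → 243 (×3 each step).
So the next two tokens are white-81 and black-243.

white-81, black-243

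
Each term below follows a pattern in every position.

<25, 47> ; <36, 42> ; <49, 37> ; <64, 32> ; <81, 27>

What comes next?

<100, 22>

First value: perfect squares: 5², 6², 7², …, so 25, 36, 49, 64, 81 → 100.
Second value: −5 each step; 47, 42, 37, 32, 27 → 22.
So the next term is <100, 22>.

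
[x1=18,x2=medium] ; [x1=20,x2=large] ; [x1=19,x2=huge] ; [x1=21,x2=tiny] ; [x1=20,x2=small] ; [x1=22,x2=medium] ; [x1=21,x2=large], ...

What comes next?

[x1=23,x2=huge]

X1: alternating steps +2, −1, +2, −1, …, so 18, 20, 19, 21, 20, 22, 21 → 23.
X2 goes medium, large, huge, tiny, small, medium, large → huge (repeats medium → large → huge → tiny → small).
So the next point is [x1=23,x2=huge].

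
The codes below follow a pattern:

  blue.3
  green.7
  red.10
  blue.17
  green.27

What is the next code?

red.44

Colour: blue, green, red, blue, green → red (repeats blue → green → red).
Second component goes 3, 7, 10, 17, 27 → 44 (each term is the sum of the two before it).
Putting it together: red.44.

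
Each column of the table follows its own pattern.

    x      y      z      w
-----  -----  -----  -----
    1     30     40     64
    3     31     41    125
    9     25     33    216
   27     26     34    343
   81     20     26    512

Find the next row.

243  21  27  729

Column x: ×3 each step, so 1, 3, 9, 27, 81 → 243.
Column y — alternating steps +1, −6, +1, −6, …: 30, 31, 25, 26, 20 → 21.
Column z goes 40, 41, 33, 34, 26 → 27 (alternating steps +1, −8, +1, −8, …).
Column w: perfect cubes: 4³, 5³, 6³, …; 64, 125, 216, 343, 512 → 729.
Putting it together: 243  21  27  729.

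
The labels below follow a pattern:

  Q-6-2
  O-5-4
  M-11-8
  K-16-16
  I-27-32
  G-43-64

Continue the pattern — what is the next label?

E-70-128

Letter — letters move back 2 places in the alphabet: Q, O, M, K, I, G → E.
Second component: each term is the sum of the two before it; 6, 5, 11, 16, 27, 43 → 70.
Third component goes 2, 4, 8, 16, 32, 64 → 128 (×2 each step).
Combining the parts gives E-70-128.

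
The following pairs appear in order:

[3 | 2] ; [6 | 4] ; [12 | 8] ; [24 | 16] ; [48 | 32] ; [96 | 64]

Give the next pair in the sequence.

[192 | 128]

First entry: ×2 each step, so 3, 6, 12, 24, 48, 96 → 192.
Second entry: 2, 4, 8, 16, 32, 64 → 128 (×2 each step).
Putting it together: [192 | 128].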